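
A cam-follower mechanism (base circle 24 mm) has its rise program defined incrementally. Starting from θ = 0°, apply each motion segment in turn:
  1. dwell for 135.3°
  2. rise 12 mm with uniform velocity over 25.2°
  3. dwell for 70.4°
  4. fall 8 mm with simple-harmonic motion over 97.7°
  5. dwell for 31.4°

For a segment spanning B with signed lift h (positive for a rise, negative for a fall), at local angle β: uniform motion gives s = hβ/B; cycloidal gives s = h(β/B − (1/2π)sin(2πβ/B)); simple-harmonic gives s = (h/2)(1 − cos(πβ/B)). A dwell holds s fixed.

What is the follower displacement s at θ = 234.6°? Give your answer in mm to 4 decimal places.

seg 1 [0°–135.3°] dwell: s stays 0.0000
seg 2 [135.3°–160.5°] uniform, h=12: full span → s += 12 → s = 12.0000
seg 3 [160.5°–230.9°] dwell: s stays 12.0000
seg 4 [230.9°–328.6°] simple-harmonic, h=-8: θ=234.6° here. β=3.7, B=97.7. -8/2·(1 − cos(π·0.0379)) = -0.0283 → s = 11.9717

11.9717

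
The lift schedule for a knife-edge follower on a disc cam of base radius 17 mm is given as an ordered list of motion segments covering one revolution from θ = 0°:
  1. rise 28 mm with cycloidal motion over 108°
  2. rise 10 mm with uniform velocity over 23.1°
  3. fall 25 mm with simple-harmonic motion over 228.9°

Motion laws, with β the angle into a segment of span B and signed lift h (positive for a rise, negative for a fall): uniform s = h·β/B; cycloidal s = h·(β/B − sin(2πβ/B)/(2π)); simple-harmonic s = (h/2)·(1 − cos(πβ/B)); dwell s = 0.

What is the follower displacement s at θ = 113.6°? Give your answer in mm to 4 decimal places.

seg 1 [0°–108°] cycloidal, h=28: full span → s += 28 → s = 28.0000
seg 2 [108°–131.1°] uniform, h=10: θ=113.6° here. β=5.6, B=23.1. 10·5.6/23.1 = 2.4242 → s = 30.4242

30.4242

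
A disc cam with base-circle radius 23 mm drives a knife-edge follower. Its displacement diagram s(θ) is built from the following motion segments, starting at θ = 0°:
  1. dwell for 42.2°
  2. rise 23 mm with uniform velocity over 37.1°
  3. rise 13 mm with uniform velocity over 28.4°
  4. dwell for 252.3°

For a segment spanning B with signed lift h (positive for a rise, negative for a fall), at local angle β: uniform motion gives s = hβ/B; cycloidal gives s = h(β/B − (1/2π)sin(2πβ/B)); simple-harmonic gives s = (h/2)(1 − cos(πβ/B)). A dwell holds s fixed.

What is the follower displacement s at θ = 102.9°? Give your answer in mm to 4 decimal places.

seg 1 [0°–42.2°] dwell: s stays 0.0000
seg 2 [42.2°–79.3°] uniform, h=23: full span → s += 23 → s = 23.0000
seg 3 [79.3°–107.7°] uniform, h=13: θ=102.9° here. β=23.6, B=28.4. 13·23.6/28.4 = 10.8028 → s = 33.8028

33.8028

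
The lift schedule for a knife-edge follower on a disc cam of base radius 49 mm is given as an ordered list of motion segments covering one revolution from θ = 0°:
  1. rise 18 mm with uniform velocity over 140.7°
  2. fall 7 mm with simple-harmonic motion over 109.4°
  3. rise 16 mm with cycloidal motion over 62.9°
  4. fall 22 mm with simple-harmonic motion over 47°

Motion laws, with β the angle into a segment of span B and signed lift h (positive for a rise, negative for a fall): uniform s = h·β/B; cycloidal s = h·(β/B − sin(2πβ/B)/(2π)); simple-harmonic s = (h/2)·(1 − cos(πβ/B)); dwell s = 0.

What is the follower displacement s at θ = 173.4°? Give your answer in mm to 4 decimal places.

seg 1 [0°–140.7°] uniform, h=18: full span → s += 18 → s = 18.0000
seg 2 [140.7°–250.1°] simple-harmonic, h=-7: θ=173.4° here. β=32.7, B=109.4. -7/2·(1 − cos(π·0.2989)) = -1.4330 → s = 16.5670

16.5670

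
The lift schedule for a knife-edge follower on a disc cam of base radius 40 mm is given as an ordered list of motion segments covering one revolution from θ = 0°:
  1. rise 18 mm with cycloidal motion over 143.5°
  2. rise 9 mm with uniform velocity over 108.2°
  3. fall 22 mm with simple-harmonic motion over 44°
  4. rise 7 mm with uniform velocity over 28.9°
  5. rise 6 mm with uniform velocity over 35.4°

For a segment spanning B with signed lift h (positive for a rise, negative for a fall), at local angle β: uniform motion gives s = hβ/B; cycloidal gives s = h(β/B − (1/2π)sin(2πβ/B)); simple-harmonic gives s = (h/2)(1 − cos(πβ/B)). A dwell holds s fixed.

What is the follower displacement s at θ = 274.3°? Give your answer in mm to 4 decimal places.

seg 1 [0°–143.5°] cycloidal, h=18: full span → s += 18 → s = 18.0000
seg 2 [143.5°–251.7°] uniform, h=9: full span → s += 9 → s = 27.0000
seg 3 [251.7°–295.7°] simple-harmonic, h=-22: θ=274.3° here. β=22.6, B=44. -22/2·(1 − cos(π·0.5136)) = -11.4711 → s = 15.5289

15.5289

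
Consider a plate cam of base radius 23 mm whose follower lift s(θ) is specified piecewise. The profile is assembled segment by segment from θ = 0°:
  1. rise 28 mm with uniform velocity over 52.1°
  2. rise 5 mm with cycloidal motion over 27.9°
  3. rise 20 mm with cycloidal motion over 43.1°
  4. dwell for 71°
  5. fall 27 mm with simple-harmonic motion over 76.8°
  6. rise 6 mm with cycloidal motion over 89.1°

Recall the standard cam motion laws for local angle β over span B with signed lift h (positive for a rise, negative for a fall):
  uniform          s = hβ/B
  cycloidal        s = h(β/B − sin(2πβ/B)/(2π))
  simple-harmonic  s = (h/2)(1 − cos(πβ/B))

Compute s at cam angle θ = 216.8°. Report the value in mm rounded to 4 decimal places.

seg 1 [0°–52.1°] uniform, h=28: full span → s += 28 → s = 28.0000
seg 2 [52.1°–80°] cycloidal, h=5: full span → s += 5 → s = 33.0000
seg 3 [80°–123.1°] cycloidal, h=20: full span → s += 20 → s = 53.0000
seg 4 [123.1°–194.1°] dwell: s stays 53.0000
seg 5 [194.1°–270.9°] simple-harmonic, h=-27: θ=216.8° here. β=22.7, B=76.8. -27/2·(1 − cos(π·0.2956)) = -5.4138 → s = 47.5862

47.5862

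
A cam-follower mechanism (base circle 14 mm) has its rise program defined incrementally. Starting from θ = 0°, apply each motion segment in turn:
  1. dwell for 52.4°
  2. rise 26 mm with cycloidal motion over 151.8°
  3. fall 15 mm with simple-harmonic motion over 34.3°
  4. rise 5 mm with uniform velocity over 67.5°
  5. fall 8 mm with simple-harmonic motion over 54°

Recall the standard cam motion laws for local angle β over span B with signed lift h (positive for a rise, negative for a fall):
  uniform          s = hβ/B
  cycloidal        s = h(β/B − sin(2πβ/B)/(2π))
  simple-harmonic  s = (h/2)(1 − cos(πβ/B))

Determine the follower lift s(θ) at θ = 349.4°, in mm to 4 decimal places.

seg 1 [0°–52.4°] dwell: s stays 0.0000
seg 2 [52.4°–204.2°] cycloidal, h=26: full span → s += 26 → s = 26.0000
seg 3 [204.2°–238.5°] simple-harmonic, h=-15: full span → s += -15 → s = 11.0000
seg 4 [238.5°–306°] uniform, h=5: full span → s += 5 → s = 16.0000
seg 5 [306°–360°] simple-harmonic, h=-8: θ=349.4° here. β=43.4, B=54. -8/2·(1 − cos(π·0.8037)) = -7.2632 → s = 8.7368

8.7368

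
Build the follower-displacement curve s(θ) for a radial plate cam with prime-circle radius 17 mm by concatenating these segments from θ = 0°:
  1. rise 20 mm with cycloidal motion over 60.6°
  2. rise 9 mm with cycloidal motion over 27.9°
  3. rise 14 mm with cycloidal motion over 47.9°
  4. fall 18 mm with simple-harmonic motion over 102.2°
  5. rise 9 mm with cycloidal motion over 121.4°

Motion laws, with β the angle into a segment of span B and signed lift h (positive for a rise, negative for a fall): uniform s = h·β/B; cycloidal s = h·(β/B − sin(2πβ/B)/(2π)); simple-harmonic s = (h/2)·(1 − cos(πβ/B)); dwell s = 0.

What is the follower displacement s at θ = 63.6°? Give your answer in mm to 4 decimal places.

seg 1 [0°–60.6°] cycloidal, h=20: full span → s += 20 → s = 20.0000
seg 2 [60.6°–88.5°] cycloidal, h=9: θ=63.6° here. β=3, B=27.9. 9·(0.1075 − sin(2π·0.1075)/(2π)) = 0.0720 → s = 20.0720

20.0720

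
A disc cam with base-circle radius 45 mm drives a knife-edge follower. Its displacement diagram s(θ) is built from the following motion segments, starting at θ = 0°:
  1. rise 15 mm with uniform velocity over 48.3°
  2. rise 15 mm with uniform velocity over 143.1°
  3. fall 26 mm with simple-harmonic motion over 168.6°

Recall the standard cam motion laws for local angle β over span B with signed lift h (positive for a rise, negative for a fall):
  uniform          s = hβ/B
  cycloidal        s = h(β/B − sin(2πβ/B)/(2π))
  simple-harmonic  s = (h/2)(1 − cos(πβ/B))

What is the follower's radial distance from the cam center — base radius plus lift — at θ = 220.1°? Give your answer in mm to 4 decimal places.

seg 1 [0°–48.3°] uniform, h=15: full span → s += 15 → s = 15.0000
seg 2 [48.3°–191.4°] uniform, h=15: full span → s += 15 → s = 30.0000
seg 3 [191.4°–360°] simple-harmonic, h=-26: θ=220.1° here. β=28.7, B=168.6. -26/2·(1 − cos(π·0.1702)) = -1.8150 → s = 28.1850
radial distance = base radius + s = 45 + 28.1850 = 73.1850

73.1850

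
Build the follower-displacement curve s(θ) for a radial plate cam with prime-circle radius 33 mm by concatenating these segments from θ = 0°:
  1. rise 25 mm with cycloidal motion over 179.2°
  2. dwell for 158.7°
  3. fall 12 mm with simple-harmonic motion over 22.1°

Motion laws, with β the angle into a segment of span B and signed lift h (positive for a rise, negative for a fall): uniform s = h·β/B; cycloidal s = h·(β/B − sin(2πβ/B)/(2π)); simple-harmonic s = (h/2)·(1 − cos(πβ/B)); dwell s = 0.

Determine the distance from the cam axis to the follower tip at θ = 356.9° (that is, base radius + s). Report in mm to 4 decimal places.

seg 1 [0°–179.2°] cycloidal, h=25: full span → s += 25 → s = 25.0000
seg 2 [179.2°–337.9°] dwell: s stays 25.0000
seg 3 [337.9°–360°] simple-harmonic, h=-12: θ=356.9° here. β=19, B=22.1. -12/2·(1 − cos(π·0.8597)) = -11.4268 → s = 13.5732
radial distance = base radius + s = 33 + 13.5732 = 46.5732

46.5732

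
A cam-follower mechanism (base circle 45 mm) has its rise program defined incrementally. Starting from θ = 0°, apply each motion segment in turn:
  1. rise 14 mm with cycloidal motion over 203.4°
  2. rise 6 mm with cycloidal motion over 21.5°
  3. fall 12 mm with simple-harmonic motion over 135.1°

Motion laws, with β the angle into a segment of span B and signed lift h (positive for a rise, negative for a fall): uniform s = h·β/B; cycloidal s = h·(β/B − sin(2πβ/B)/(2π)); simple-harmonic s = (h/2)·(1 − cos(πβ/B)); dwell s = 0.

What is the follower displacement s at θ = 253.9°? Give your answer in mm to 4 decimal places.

seg 1 [0°–203.4°] cycloidal, h=14: full span → s += 14 → s = 14.0000
seg 2 [203.4°–224.9°] cycloidal, h=6: full span → s += 6 → s = 20.0000
seg 3 [224.9°–360°] simple-harmonic, h=-12: θ=253.9° here. β=29, B=135.1. -12/2·(1 − cos(π·0.2147)) = -1.3134 → s = 18.6866

18.6866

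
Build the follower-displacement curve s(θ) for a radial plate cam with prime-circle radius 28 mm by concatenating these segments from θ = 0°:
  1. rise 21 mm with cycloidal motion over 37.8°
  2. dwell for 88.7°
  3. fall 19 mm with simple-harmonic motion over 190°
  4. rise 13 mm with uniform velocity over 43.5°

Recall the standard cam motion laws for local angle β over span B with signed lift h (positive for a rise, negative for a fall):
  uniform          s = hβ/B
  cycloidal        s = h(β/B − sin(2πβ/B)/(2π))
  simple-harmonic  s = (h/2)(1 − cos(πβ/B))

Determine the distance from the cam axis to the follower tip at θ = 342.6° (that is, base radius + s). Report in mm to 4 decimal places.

seg 1 [0°–37.8°] cycloidal, h=21: full span → s += 21 → s = 21.0000
seg 2 [37.8°–126.5°] dwell: s stays 21.0000
seg 3 [126.5°–316.5°] simple-harmonic, h=-19: full span → s += -19 → s = 2.0000
seg 4 [316.5°–360°] uniform, h=13: θ=342.6° here. β=26.1, B=43.5. 13·26.1/43.5 = 7.8000 → s = 9.8000
radial distance = base radius + s = 28 + 9.8000 = 37.8000

37.8000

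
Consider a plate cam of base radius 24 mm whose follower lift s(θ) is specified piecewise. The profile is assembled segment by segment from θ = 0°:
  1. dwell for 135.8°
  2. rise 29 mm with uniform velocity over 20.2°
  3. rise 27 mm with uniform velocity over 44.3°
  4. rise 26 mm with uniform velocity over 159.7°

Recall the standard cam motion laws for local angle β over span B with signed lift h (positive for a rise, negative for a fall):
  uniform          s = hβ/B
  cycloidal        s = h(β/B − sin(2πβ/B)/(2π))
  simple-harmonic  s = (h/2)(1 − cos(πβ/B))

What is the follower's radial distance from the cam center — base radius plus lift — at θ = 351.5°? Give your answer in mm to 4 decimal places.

seg 1 [0°–135.8°] dwell: s stays 0.0000
seg 2 [135.8°–156°] uniform, h=29: full span → s += 29 → s = 29.0000
seg 3 [156°–200.3°] uniform, h=27: full span → s += 27 → s = 56.0000
seg 4 [200.3°–360°] uniform, h=26: θ=351.5° here. β=151.2, B=159.7. 26·151.2/159.7 = 24.6162 → s = 80.6162
radial distance = base radius + s = 24 + 80.6162 = 104.6162

104.6162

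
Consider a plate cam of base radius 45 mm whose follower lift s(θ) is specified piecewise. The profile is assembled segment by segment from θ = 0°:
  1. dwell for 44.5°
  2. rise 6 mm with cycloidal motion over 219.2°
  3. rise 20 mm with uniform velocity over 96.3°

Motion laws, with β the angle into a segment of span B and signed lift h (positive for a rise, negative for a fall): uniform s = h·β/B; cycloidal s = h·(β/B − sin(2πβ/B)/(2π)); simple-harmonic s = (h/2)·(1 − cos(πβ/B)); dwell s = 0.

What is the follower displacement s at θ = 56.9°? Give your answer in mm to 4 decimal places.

seg 1 [0°–44.5°] dwell: s stays 0.0000
seg 2 [44.5°–263.7°] cycloidal, h=6: θ=56.9° here. β=12.4, B=219.2. 6·(0.0566 − sin(2π·0.0566)/(2π)) = 0.0071 → s = 0.0071

0.0071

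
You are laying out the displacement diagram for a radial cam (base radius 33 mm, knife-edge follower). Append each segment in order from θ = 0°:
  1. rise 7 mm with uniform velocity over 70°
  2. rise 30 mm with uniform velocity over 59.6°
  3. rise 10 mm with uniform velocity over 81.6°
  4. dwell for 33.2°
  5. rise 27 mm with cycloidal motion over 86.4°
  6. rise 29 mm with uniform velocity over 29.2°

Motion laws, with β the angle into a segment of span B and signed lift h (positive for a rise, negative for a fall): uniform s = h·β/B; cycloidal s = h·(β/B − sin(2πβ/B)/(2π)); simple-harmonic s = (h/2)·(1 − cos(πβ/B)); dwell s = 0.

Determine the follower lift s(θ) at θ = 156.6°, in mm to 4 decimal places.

seg 1 [0°–70°] uniform, h=7: full span → s += 7 → s = 7.0000
seg 2 [70°–129.6°] uniform, h=30: full span → s += 30 → s = 37.0000
seg 3 [129.6°–211.2°] uniform, h=10: θ=156.6° here. β=27, B=81.6. 10·27/81.6 = 3.3088 → s = 40.3088

40.3088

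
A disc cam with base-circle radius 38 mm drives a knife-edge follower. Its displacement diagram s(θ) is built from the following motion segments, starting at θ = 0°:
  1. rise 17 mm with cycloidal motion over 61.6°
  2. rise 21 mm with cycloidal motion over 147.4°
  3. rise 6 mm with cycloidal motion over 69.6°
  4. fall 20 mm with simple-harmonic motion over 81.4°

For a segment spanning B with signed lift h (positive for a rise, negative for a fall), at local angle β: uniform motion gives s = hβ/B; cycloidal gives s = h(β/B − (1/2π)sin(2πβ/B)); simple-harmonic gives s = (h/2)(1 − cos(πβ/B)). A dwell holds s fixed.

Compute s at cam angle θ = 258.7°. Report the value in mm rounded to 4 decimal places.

seg 1 [0°–61.6°] cycloidal, h=17: full span → s += 17 → s = 17.0000
seg 2 [61.6°–209°] cycloidal, h=21: full span → s += 21 → s = 38.0000
seg 3 [209°–278.6°] cycloidal, h=6: θ=258.7° here. β=49.7, B=69.6. 6·(0.7141 − sin(2π·0.7141)/(2π)) = 5.2152 → s = 43.2152

43.2152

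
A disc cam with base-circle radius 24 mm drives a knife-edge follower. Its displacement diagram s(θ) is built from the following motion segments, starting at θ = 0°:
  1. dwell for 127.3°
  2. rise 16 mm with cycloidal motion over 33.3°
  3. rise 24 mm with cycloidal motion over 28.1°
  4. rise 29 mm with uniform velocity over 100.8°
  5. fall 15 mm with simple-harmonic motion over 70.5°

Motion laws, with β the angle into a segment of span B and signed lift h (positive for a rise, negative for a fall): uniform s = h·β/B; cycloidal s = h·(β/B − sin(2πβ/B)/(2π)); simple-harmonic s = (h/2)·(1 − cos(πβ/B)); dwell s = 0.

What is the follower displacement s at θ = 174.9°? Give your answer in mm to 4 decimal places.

seg 1 [0°–127.3°] dwell: s stays 0.0000
seg 2 [127.3°–160.6°] cycloidal, h=16: full span → s += 16 → s = 16.0000
seg 3 [160.6°–188.7°] cycloidal, h=24: θ=174.9° here. β=14.3, B=28.1. 24·(0.5089 − sin(2π·0.5089)/(2π)) = 12.4269 → s = 28.4269

28.4269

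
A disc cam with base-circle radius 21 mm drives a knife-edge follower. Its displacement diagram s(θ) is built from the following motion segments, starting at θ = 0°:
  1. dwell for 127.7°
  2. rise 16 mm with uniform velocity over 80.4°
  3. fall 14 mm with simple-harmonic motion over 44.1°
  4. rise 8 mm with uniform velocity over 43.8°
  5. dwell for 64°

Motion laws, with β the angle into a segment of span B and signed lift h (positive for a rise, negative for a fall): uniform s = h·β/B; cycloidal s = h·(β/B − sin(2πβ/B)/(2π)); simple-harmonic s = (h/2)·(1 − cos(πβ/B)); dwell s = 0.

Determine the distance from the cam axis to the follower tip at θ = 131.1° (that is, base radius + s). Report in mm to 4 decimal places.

seg 1 [0°–127.7°] dwell: s stays 0.0000
seg 2 [127.7°–208.1°] uniform, h=16: θ=131.1° here. β=3.4, B=80.4. 16·3.4/80.4 = 0.6766 → s = 0.6766
radial distance = base radius + s = 21 + 0.6766 = 21.6766

21.6766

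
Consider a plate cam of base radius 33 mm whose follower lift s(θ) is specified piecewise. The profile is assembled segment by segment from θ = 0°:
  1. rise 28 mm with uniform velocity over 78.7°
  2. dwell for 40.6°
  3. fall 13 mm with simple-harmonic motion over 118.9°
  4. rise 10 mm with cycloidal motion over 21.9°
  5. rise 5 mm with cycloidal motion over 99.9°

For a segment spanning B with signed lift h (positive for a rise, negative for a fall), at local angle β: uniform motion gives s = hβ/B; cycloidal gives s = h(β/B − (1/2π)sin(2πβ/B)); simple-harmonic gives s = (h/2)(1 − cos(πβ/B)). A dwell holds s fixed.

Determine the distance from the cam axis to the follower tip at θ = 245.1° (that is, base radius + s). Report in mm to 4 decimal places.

seg 1 [0°–78.7°] uniform, h=28: full span → s += 28 → s = 28.0000
seg 2 [78.7°–119.3°] dwell: s stays 28.0000
seg 3 [119.3°–238.2°] simple-harmonic, h=-13: full span → s += -13 → s = 15.0000
seg 4 [238.2°–260.1°] cycloidal, h=10: θ=245.1° here. β=6.9, B=21.9. 10·(0.3151 − sin(2π·0.3151)/(2π)) = 1.6903 → s = 16.6903
radial distance = base radius + s = 33 + 16.6903 = 49.6903

49.6903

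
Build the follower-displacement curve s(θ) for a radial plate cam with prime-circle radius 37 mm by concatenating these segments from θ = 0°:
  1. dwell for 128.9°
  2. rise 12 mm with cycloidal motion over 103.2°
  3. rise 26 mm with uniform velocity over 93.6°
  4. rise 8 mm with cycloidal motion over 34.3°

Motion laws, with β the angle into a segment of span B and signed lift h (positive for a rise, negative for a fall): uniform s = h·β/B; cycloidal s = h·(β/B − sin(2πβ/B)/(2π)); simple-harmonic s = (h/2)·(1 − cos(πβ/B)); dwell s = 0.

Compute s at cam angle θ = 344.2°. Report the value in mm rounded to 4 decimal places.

seg 1 [0°–128.9°] dwell: s stays 0.0000
seg 2 [128.9°–232.1°] cycloidal, h=12: full span → s += 12 → s = 12.0000
seg 3 [232.1°–325.7°] uniform, h=26: full span → s += 26 → s = 38.0000
seg 4 [325.7°–360°] cycloidal, h=8: θ=344.2° here. β=18.5, B=34.3. 8·(0.5394 − sin(2π·0.5394)/(2π)) = 4.6265 → s = 42.6265

42.6265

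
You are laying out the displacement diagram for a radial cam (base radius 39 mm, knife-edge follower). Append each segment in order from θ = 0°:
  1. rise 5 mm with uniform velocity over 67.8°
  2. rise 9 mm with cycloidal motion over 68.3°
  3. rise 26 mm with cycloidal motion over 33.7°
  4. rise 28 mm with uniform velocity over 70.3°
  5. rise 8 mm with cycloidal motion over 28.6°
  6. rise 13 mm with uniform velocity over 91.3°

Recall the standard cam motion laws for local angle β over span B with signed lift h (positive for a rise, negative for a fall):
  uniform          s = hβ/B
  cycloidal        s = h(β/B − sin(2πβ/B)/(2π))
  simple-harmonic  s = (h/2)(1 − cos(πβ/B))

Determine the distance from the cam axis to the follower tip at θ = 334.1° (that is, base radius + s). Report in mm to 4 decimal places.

seg 1 [0°–67.8°] uniform, h=5: full span → s += 5 → s = 5.0000
seg 2 [67.8°–136.1°] cycloidal, h=9: full span → s += 9 → s = 14.0000
seg 3 [136.1°–169.8°] cycloidal, h=26: full span → s += 26 → s = 40.0000
seg 4 [169.8°–240.1°] uniform, h=28: full span → s += 28 → s = 68.0000
seg 5 [240.1°–268.7°] cycloidal, h=8: full span → s += 8 → s = 76.0000
seg 6 [268.7°–360°] uniform, h=13: θ=334.1° here. β=65.4, B=91.3. 13·65.4/91.3 = 9.3122 → s = 85.3122
radial distance = base radius + s = 39 + 85.3122 = 124.3122

124.3122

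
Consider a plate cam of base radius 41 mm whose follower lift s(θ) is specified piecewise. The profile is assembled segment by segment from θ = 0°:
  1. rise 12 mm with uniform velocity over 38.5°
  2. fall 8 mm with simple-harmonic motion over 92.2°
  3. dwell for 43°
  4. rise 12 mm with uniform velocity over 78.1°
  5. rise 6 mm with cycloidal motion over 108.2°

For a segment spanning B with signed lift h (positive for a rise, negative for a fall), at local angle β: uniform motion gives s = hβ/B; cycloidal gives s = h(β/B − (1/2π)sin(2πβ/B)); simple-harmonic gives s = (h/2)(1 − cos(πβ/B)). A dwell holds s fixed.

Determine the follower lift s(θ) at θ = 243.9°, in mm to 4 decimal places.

seg 1 [0°–38.5°] uniform, h=12: full span → s += 12 → s = 12.0000
seg 2 [38.5°–130.7°] simple-harmonic, h=-8: full span → s += -8 → s = 4.0000
seg 3 [130.7°–173.7°] dwell: s stays 4.0000
seg 4 [173.7°–251.8°] uniform, h=12: θ=243.9° here. β=70.2, B=78.1. 12·70.2/78.1 = 10.7862 → s = 14.7862

14.7862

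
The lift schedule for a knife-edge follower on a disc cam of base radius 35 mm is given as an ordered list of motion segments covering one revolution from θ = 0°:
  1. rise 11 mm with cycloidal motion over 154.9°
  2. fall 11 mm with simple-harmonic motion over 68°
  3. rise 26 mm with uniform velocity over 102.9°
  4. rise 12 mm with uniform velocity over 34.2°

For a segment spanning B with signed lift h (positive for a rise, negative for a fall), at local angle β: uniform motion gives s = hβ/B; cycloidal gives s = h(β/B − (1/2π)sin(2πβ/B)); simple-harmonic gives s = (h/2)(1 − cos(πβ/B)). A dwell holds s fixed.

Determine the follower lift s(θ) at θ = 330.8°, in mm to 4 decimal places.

seg 1 [0°–154.9°] cycloidal, h=11: full span → s += 11 → s = 11.0000
seg 2 [154.9°–222.9°] simple-harmonic, h=-11: full span → s += -11 → s = 0.0000
seg 3 [222.9°–325.8°] uniform, h=26: full span → s += 26 → s = 26.0000
seg 4 [325.8°–360°] uniform, h=12: θ=330.8° here. β=5, B=34.2. 12·5/34.2 = 1.7544 → s = 27.7544

27.7544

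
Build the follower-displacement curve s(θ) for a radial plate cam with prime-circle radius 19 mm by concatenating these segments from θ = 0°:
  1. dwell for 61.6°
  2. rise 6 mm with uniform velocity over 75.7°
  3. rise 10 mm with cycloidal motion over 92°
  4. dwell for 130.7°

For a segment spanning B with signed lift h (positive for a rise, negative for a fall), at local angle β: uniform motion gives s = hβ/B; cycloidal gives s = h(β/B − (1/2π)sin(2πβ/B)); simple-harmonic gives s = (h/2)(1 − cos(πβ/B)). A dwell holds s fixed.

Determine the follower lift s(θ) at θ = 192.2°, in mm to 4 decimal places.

seg 1 [0°–61.6°] dwell: s stays 0.0000
seg 2 [61.6°–137.3°] uniform, h=6: full span → s += 6 → s = 6.0000
seg 3 [137.3°–229.3°] cycloidal, h=10: θ=192.2° here. β=54.9, B=92. 10·(0.5967 − sin(2π·0.5967)/(2π)) = 6.8763 → s = 12.8763

12.8763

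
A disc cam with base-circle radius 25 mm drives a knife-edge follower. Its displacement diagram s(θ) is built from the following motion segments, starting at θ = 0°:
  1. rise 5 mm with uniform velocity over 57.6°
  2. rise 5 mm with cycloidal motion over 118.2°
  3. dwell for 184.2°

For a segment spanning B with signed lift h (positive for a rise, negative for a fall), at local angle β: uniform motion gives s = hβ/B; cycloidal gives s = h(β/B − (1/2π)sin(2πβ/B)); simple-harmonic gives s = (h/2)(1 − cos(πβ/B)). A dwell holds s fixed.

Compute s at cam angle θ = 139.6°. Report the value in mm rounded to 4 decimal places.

seg 1 [0°–57.6°] uniform, h=5: full span → s += 5 → s = 5.0000
seg 2 [57.6°–175.8°] cycloidal, h=5: θ=139.6° here. β=82, B=118.2. 5·(0.6937 − sin(2π·0.6937)/(2π)) = 4.2153 → s = 9.2153

9.2153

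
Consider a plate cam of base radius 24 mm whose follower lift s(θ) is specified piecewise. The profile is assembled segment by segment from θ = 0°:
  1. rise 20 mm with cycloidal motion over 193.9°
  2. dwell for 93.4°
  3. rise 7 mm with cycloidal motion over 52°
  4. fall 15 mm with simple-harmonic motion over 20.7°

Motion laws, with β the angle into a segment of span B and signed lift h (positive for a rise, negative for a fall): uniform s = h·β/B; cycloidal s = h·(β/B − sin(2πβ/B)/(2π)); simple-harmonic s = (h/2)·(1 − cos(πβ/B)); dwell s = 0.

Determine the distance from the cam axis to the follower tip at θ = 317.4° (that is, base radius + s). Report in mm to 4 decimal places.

seg 1 [0°–193.9°] cycloidal, h=20: full span → s += 20 → s = 20.0000
seg 2 [193.9°–287.3°] dwell: s stays 20.0000
seg 3 [287.3°–339.3°] cycloidal, h=7: θ=317.4° here. β=30.1, B=52. 7·(0.5788 − sin(2π·0.5788)/(2π)) = 4.5815 → s = 24.5815
radial distance = base radius + s = 24 + 24.5815 = 48.5815

48.5815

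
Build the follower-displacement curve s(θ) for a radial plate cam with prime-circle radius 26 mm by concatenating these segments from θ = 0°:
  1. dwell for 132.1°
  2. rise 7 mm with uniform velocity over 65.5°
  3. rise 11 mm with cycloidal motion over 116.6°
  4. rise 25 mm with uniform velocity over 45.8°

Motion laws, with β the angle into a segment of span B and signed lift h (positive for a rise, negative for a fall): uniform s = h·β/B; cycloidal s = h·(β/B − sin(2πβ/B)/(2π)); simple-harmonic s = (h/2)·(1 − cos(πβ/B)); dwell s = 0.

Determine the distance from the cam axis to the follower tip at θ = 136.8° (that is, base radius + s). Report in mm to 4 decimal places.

seg 1 [0°–132.1°] dwell: s stays 0.0000
seg 2 [132.1°–197.6°] uniform, h=7: θ=136.8° here. β=4.7, B=65.5. 7·4.7/65.5 = 0.5023 → s = 0.5023
radial distance = base radius + s = 26 + 0.5023 = 26.5023

26.5023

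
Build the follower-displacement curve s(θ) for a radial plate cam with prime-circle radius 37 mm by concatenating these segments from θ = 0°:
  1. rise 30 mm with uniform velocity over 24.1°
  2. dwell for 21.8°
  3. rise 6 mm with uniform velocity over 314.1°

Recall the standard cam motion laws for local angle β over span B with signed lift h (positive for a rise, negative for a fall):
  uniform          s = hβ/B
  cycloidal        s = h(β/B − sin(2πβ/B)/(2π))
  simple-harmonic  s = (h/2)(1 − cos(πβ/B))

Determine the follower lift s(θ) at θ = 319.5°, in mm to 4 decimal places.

seg 1 [0°–24.1°] uniform, h=30: full span → s += 30 → s = 30.0000
seg 2 [24.1°–45.9°] dwell: s stays 30.0000
seg 3 [45.9°–360°] uniform, h=6: θ=319.5° here. β=273.6, B=314.1. 6·273.6/314.1 = 5.2264 → s = 35.2264

35.2264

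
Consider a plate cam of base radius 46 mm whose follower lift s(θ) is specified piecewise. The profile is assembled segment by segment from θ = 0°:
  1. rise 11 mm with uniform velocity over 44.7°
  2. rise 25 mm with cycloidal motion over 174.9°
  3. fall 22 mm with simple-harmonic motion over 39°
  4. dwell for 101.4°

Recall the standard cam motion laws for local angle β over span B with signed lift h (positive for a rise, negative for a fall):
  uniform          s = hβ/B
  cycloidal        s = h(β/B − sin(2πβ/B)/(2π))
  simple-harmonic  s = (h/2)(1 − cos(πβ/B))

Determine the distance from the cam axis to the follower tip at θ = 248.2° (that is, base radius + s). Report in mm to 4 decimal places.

seg 1 [0°–44.7°] uniform, h=11: full span → s += 11 → s = 11.0000
seg 2 [44.7°–219.6°] cycloidal, h=25: full span → s += 25 → s = 36.0000
seg 3 [219.6°–258.6°] simple-harmonic, h=-22: θ=248.2° here. β=28.6, B=39. -22/2·(1 − cos(π·0.7333)) = -18.3604 → s = 17.6396
radial distance = base radius + s = 46 + 17.6396 = 63.6396

63.6396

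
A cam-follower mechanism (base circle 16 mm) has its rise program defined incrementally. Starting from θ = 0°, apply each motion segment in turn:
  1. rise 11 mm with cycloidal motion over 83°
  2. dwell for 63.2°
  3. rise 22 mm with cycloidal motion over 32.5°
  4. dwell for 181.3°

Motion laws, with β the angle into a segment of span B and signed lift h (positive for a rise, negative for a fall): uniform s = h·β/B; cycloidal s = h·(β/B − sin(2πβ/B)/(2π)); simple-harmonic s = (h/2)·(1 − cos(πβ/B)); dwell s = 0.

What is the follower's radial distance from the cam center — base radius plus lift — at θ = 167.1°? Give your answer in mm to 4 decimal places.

seg 1 [0°–83°] cycloidal, h=11: full span → s += 11 → s = 11.0000
seg 2 [83°–146.2°] dwell: s stays 11.0000
seg 3 [146.2°–178.7°] cycloidal, h=22: θ=167.1° here. β=20.9, B=32.5. 22·(0.6431 − sin(2π·0.6431)/(2π)) = 16.8882 → s = 27.8882
radial distance = base radius + s = 16 + 27.8882 = 43.8882

43.8882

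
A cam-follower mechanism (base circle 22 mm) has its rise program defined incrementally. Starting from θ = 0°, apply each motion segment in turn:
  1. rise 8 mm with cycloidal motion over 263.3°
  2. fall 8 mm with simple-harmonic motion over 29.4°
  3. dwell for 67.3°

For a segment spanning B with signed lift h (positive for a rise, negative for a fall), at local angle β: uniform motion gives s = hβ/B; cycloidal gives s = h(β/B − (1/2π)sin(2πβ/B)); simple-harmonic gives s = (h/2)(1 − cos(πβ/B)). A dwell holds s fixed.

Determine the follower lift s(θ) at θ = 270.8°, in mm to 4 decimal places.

seg 1 [0°–263.3°] cycloidal, h=8: full span → s += 8 → s = 8.0000
seg 2 [263.3°–292.7°] simple-harmonic, h=-8: θ=270.8° here. β=7.5, B=29.4. -8/2·(1 − cos(π·0.2551)) = -1.2173 → s = 6.7827

6.7827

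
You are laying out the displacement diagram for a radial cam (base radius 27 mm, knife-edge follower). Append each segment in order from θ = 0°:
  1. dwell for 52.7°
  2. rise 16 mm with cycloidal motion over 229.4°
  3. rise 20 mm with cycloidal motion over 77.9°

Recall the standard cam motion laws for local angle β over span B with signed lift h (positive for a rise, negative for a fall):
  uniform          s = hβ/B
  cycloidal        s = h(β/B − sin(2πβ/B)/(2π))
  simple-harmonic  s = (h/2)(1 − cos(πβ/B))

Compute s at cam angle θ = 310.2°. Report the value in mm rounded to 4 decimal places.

seg 1 [0°–52.7°] dwell: s stays 0.0000
seg 2 [52.7°–282.1°] cycloidal, h=16: full span → s += 16 → s = 16.0000
seg 3 [282.1°–360°] cycloidal, h=20: θ=310.2° here. β=28.1, B=77.9. 20·(0.3607 − sin(2π·0.3607)/(2π)) = 4.7709 → s = 20.7709

20.7709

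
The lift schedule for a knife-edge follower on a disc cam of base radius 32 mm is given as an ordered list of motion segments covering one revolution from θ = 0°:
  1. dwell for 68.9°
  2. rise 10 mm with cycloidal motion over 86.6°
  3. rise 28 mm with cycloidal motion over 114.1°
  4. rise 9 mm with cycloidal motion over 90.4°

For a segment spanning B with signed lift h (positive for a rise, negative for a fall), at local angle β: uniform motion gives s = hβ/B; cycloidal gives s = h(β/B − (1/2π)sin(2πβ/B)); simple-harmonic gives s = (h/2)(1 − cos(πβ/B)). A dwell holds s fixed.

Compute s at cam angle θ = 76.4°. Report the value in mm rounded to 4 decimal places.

seg 1 [0°–68.9°] dwell: s stays 0.0000
seg 2 [68.9°–155.5°] cycloidal, h=10: θ=76.4° here. β=7.5, B=86.6. 10·(0.0866 − sin(2π·0.0866)/(2π)) = 0.0421 → s = 0.0421

0.0421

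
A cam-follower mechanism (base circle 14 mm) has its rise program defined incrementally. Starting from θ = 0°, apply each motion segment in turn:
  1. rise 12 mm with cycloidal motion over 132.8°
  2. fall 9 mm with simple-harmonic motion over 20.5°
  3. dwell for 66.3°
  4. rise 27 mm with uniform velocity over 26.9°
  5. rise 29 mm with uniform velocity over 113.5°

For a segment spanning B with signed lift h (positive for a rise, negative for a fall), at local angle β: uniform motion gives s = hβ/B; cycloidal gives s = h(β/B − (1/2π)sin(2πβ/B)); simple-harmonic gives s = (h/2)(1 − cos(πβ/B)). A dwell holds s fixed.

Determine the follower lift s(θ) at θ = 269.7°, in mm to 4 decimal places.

seg 1 [0°–132.8°] cycloidal, h=12: full span → s += 12 → s = 12.0000
seg 2 [132.8°–153.3°] simple-harmonic, h=-9: full span → s += -9 → s = 3.0000
seg 3 [153.3°–219.6°] dwell: s stays 3.0000
seg 4 [219.6°–246.5°] uniform, h=27: full span → s += 27 → s = 30.0000
seg 5 [246.5°–360°] uniform, h=29: θ=269.7° here. β=23.2, B=113.5. 29·23.2/113.5 = 5.9278 → s = 35.9278

35.9278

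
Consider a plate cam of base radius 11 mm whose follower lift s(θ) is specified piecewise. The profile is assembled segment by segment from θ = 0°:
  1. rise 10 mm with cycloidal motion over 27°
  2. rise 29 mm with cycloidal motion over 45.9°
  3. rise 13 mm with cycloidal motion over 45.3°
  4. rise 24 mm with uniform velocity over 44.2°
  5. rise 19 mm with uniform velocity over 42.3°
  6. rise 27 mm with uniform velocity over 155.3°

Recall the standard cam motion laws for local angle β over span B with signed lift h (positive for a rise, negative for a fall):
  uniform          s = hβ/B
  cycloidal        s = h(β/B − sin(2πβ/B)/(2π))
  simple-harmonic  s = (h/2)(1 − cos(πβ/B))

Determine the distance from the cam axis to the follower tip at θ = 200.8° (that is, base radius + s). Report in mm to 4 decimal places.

seg 1 [0°–27°] cycloidal, h=10: full span → s += 10 → s = 10.0000
seg 2 [27°–72.9°] cycloidal, h=29: full span → s += 29 → s = 39.0000
seg 3 [72.9°–118.2°] cycloidal, h=13: full span → s += 13 → s = 52.0000
seg 4 [118.2°–162.4°] uniform, h=24: full span → s += 24 → s = 76.0000
seg 5 [162.4°–204.7°] uniform, h=19: θ=200.8° here. β=38.4, B=42.3. 19·38.4/42.3 = 17.2482 → s = 93.2482
radial distance = base radius + s = 11 + 93.2482 = 104.2482

104.2482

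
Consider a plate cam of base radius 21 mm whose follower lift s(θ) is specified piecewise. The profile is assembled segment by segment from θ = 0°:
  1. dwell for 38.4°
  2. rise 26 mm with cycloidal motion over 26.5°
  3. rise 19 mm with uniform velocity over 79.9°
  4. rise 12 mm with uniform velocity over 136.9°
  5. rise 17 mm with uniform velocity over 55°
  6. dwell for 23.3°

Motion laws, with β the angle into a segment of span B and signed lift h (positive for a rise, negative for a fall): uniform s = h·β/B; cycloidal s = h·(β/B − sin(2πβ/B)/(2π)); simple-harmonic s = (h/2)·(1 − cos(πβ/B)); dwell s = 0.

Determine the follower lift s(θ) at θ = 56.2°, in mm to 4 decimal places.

seg 1 [0°–38.4°] dwell: s stays 0.0000
seg 2 [38.4°–64.9°] cycloidal, h=26: θ=56.2° here. β=17.8, B=26.5. 26·(0.6717 − sin(2π·0.6717)/(2π)) = 21.1114 → s = 21.1114

21.1114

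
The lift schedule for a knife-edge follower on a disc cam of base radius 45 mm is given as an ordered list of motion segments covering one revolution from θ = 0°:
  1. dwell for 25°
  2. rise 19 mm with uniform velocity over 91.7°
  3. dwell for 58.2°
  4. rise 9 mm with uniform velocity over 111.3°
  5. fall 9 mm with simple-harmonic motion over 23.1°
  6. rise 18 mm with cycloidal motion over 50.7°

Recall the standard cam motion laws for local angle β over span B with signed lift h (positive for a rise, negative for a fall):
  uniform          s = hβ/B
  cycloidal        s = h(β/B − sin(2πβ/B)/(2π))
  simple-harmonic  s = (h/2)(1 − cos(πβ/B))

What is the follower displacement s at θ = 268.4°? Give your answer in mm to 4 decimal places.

seg 1 [0°–25°] dwell: s stays 0.0000
seg 2 [25°–116.7°] uniform, h=19: full span → s += 19 → s = 19.0000
seg 3 [116.7°–174.9°] dwell: s stays 19.0000
seg 4 [174.9°–286.2°] uniform, h=9: θ=268.4° here. β=93.5, B=111.3. 9·93.5/111.3 = 7.5606 → s = 26.5606

26.5606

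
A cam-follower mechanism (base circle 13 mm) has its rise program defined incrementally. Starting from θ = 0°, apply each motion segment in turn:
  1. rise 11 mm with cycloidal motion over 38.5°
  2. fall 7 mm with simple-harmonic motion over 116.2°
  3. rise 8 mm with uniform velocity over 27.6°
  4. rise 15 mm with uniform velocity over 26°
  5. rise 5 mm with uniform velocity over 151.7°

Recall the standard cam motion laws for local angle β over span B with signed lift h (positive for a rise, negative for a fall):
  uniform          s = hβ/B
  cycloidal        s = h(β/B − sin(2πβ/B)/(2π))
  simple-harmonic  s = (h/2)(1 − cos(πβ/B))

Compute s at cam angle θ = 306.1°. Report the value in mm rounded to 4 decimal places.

seg 1 [0°–38.5°] cycloidal, h=11: full span → s += 11 → s = 11.0000
seg 2 [38.5°–154.7°] simple-harmonic, h=-7: full span → s += -7 → s = 4.0000
seg 3 [154.7°–182.3°] uniform, h=8: full span → s += 8 → s = 12.0000
seg 4 [182.3°–208.3°] uniform, h=15: full span → s += 15 → s = 27.0000
seg 5 [208.3°–360°] uniform, h=5: θ=306.1° here. β=97.8, B=151.7. 5·97.8/151.7 = 3.2235 → s = 30.2235

30.2235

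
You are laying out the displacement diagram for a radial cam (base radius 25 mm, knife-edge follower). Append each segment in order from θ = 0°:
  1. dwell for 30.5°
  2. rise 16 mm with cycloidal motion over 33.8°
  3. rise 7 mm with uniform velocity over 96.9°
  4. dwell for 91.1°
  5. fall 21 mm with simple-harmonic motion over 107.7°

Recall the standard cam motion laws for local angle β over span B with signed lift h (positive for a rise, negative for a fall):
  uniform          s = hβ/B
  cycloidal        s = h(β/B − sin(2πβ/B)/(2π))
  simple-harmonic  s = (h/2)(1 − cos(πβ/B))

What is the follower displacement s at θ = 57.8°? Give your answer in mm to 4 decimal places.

seg 1 [0°–30.5°] dwell: s stays 0.0000
seg 2 [30.5°–64.3°] cycloidal, h=16: θ=57.8° here. β=27.3, B=33.8. 16·(0.8077 − sin(2π·0.8077)/(2π)) = 15.3041 → s = 15.3041

15.3041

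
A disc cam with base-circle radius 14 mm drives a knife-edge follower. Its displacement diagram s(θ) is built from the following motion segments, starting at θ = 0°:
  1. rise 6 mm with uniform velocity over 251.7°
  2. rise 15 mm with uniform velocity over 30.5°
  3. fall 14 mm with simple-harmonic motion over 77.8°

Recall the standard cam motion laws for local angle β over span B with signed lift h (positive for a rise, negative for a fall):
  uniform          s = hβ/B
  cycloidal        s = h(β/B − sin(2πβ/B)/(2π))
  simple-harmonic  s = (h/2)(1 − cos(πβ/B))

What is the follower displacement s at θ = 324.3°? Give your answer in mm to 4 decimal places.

seg 1 [0°–251.7°] uniform, h=6: full span → s += 6 → s = 6.0000
seg 2 [251.7°–282.2°] uniform, h=15: full span → s += 15 → s = 21.0000
seg 3 [282.2°–360°] simple-harmonic, h=-14: θ=324.3° here. β=42.1, B=77.8. -14/2·(1 − cos(π·0.5411)) = -7.9020 → s = 13.0980

13.0980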